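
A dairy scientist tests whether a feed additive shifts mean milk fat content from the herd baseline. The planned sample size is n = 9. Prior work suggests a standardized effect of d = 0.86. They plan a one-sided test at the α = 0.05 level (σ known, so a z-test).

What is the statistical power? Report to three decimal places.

Power ≈ 0.825

Noncentrality parameter: δ = d·√n = 0.86 × √9 = 2.5800
Critical value for a one-sided test at α = 0.05: z_α = 1.645.
Power = P(Z > 1.645 − δ) = Φ(0.935) = 0.8251.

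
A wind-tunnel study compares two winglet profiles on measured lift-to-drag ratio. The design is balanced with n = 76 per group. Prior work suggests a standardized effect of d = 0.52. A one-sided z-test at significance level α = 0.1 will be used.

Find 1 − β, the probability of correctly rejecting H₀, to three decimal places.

Noncentrality parameter: λ = d·√(n/2) = 0.52 × √(76/2) = 3.2055
Critical value for a one-sided test at α = 0.1: z_α = 1.282.
Power = P(Z > 1.282 − λ) = Φ(1.924) = 0.9728.

Power ≈ 0.973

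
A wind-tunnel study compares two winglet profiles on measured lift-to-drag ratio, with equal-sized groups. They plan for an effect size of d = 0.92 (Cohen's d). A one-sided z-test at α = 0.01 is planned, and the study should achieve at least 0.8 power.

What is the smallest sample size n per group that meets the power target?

n = 24 per group

Set Φ(δ − 2.326) = 0.8; then δ − 2.326 = Φ⁻¹(0.8) = 0.842, giving δ = 3.168.
δ = d·√(n/2) ⇒ n = 2(δ/d)² = 2 × (3.168 / 0.92)² = 23.71.
Rounding up, n = 24 per group.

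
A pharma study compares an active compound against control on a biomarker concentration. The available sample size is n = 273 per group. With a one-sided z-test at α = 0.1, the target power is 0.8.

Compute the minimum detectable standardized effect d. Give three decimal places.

d ≈ 0.182

Required noncentrality: δ = z_{0.1} + z_{0.20} = 1.282 + 0.842 = 2.123.
δ = d·√(n/2) ⇒ d = δ/√(n/2) = 2.123/√(273/2) = 0.1817.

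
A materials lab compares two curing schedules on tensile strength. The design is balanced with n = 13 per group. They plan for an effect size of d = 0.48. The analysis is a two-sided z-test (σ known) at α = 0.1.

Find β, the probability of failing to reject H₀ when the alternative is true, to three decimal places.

β ≈ 0.661

Noncentrality parameter: λ = d·√(n/2) = 0.48 × √(13/2) = 1.2238
Two-sided α = 0.1 → critical value z_{0.05} = 1.645.
Power = Φ(λ − 1.645) + Φ(−λ − 1.645) = Φ(-0.421) + Φ(-2.869) = 0.3368 + 0.0021 = 0.3389.
Type II error: β = 1 − power = 1 − 0.3389 = 0.6611.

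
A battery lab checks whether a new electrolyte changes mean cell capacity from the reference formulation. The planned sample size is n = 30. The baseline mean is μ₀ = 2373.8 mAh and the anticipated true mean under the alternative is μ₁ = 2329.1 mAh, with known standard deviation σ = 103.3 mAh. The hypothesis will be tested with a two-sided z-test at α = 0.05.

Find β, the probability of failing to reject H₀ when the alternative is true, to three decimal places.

β ≈ 0.341

Standardized effect: d = |μ₁ − μ₀| / σ = |2329.1 − 2373.8| / 103.3 = 0.4327
Noncentrality parameter: δ = d·√n = 0.4327 × √30 = 2.3701
Critical value for a two-sided test at α = 0.05: z_{α/2} = 1.960.
Power = Φ(δ − 1.960) + Φ(−δ − 1.960) = Φ(0.410) + Φ(-4.330) = 0.6591 + 0.0000 = 0.6592.
Type II error: β = 1 − power = 1 − 0.6592 = 0.3408.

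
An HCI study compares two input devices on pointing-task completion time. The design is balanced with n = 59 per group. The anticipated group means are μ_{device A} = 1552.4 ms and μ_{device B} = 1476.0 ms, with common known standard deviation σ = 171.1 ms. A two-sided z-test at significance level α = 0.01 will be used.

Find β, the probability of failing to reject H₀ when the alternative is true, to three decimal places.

β ≈ 0.560

Standardized effect: d = |μ_{device A} − μ_{device B}| / σ = |1552.4 − 1476.0| / 171.1 = 0.4465
Noncentrality parameter: δ = d·√(n/2) = 0.4465 × √(59/2) = 2.4252
Critical value for a two-sided test at α = 0.01: z_{α/2} = 2.576.
Power = Φ(δ − 2.576) + Φ(−δ − 2.576) = Φ(-0.151) + Φ(-5.001) = 0.4401 + 0.0000 = 0.4401.
Type II error: β = 1 − power = 1 − 0.4401 = 0.5599.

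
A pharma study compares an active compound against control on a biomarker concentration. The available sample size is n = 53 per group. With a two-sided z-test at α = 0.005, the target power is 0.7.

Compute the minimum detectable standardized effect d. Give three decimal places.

Need Φ(δ − 2.807) = 0.7, so δ = 2.807 + 0.524 = 3.331.
(Lower-tail contribution to power is negligible for δ > 0.)
δ = d·√(n/2) ⇒ d = δ/√(n/2) = 3.331/√(53/2) = 0.6472.

d ≈ 0.647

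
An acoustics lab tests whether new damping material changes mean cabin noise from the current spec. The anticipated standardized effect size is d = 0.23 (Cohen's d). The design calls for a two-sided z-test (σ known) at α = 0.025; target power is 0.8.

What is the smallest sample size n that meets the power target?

n = 180

For power 0.8 need Φ(δ − z_{0.0125}) = 0.8, so δ = z_{0.0125} + z_{0.20} = 2.241 + 0.842 = 3.083.
(For δ > 0 the lower-tail rejection region contributes negligibly to power, so the one-term inversion is standard.)
δ = d·√n ⇒ n = (δ/d)² = (3.083 / 0.23)² = 179.68.
Rounding up, n = 180.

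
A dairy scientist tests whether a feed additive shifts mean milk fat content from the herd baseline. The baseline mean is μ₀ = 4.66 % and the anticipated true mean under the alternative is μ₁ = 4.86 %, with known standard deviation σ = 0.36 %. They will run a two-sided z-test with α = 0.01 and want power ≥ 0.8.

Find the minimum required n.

Standardized effect: d = |μ₁ − μ₀| / σ = |4.86 − 4.66| / 0.36 = 0.5556
Set Φ(δ − 2.576) = 0.8; then δ − 2.576 = Φ⁻¹(0.8) = 0.842, giving δ = 3.417.
(For δ > 0 the lower-tail rejection region contributes negligibly to power, so the one-term inversion is standard.)
δ = d·√n ⇒ n = (δ/d)² = (3.417 / 0.5556)² = 37.84.
Rounding up, n = 38.

n = 38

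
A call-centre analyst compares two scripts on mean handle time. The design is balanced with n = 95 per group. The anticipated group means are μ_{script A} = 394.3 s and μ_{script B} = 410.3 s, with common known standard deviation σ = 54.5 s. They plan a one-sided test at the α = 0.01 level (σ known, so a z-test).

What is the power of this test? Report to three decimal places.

Power ≈ 0.381

Standardized effect: d = |μ_{script A} − μ_{script B}| / σ = |394.3 − 410.3| / 54.5 = 0.2936
Noncentrality parameter: λ = d·√(n/2) = 0.2936 × √(95/2) = 2.0233
One-sided α = 0.01 → critical value z_{0.01} = 2.326.
Power = Φ(λ − 2.326) = Φ(-0.303) = 0.3809.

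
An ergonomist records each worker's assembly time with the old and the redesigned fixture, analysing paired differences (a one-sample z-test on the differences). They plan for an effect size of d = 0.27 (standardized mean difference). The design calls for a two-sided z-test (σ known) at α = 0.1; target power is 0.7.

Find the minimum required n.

n = 65

Set Φ(δ − 1.645) = 0.7; then δ − 1.645 = Φ⁻¹(0.7) = 0.524, giving δ = 2.169.
(For δ > 0 the lower-tail rejection region contributes negligibly to power, so the one-term inversion is standard.)
δ = d·√n ⇒ n = (δ/d)² = (2.169 / 0.27)² = 64.55.
Rounding up, n = 65.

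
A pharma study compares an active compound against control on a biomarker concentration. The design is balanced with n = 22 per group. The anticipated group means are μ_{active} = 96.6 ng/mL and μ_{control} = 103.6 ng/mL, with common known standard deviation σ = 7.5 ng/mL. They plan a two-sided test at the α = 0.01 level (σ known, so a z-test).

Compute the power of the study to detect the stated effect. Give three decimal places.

Standardized effect: d = |μ_{active} − μ_{control}| / σ = |96.6 − 103.6| / 7.5 = 0.9333
Noncentrality parameter: δ = d·√(n/2) = 0.9333 × √(22/2) = 3.0955
Critical value for a two-sided test at α = 0.01: z_{α/2} = 2.576.
Power = Φ(δ − 2.576) + Φ(−δ − 2.576) = Φ(0.520) + Φ(-5.671) = 0.6984 + 0.0000 = 0.6984.

Power ≈ 0.698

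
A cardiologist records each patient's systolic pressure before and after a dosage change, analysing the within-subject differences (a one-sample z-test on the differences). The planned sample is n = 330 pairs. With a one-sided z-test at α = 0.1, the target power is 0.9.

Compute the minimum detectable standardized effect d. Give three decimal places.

Need Φ(δ − 1.282) = 0.9, so δ = 1.282 + 1.282 = 2.563.
δ = d·√n ⇒ d = δ/√n = 2.563/√330 = 0.1411.

d ≈ 0.141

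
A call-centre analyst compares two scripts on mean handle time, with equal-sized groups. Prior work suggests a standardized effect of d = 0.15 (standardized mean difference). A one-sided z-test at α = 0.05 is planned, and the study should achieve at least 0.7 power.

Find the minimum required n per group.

n = 419 per group

Set Φ(δ − 1.645) = 0.7; then δ − 1.645 = Φ⁻¹(0.7) = 0.524, giving δ = 2.169.
δ = d·√(n/2) ⇒ n = 2(δ/d)² = 2 × (2.169 / 0.15)² = 418.28.
Round up to the next whole unit.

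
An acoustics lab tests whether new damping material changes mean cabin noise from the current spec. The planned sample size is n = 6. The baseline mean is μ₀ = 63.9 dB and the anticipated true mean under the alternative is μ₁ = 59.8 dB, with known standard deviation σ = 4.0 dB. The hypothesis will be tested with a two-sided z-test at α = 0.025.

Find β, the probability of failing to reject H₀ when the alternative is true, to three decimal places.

Standardized effect: d = |μ₁ − μ₀| / σ = |59.8 − 63.9| / 4.0 = 1.0250
Noncentrality parameter: δ = d·√n = 1.0250 × √6 = 2.5107
Two-sided α = 0.025 → critical value z_{0.0125} = 2.241.
Power = Φ(δ − 2.241) + Φ(−δ − 2.241) = Φ(0.269) + Φ(-4.752) = 0.6062 + 0.0000 = 0.6062.
Type II error: β = 1 − power = 1 − 0.6062 = 0.3938.

β ≈ 0.394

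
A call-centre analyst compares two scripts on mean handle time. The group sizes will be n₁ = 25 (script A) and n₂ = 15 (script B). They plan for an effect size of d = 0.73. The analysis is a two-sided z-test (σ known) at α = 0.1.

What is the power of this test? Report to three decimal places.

Power ≈ 0.723

Noncentrality parameter: δ = d / √(1/n₁ + 1/n₂) = 0.73 / √(1/25 + 1/15) = 2.2352
Two-sided α = 0.1 → critical value z_{0.05} = 1.645.
Power = Φ(δ − 1.645) + Φ(−δ − 1.645) = Φ(0.590) + Φ(-3.880) = 0.7225 + 0.0001 = 0.7226.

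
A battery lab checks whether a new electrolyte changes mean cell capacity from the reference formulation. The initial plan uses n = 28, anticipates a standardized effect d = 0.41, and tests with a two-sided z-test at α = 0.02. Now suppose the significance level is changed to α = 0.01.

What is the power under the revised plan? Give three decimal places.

δ = d·√n = 0.41 × √28 = 2.1695 (unchanged). New critical value: z_{0.005} = 2.576.
Revised power = Φ(δ − 2.576) + Φ(−δ − 2.576) = Φ(-0.406) + Φ(-4.745) = 0.3423 + 0.0000 = 0.3423.

Power ≈ 0.342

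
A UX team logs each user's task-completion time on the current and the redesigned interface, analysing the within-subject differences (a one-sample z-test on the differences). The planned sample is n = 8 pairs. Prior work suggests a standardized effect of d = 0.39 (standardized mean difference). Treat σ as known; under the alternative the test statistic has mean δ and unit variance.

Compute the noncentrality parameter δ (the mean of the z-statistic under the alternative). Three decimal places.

δ = d·√n = 0.39 × √8 = 1.1031

δ ≈ 1.103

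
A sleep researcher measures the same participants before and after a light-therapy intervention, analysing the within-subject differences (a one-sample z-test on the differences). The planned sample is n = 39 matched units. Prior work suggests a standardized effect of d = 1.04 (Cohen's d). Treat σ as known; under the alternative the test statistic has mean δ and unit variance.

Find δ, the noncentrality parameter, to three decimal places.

The noncentrality parameter scales effect size by the design's sample-size factor: δ = d·√n = 1.04 × √39 = 6.4948

δ ≈ 6.495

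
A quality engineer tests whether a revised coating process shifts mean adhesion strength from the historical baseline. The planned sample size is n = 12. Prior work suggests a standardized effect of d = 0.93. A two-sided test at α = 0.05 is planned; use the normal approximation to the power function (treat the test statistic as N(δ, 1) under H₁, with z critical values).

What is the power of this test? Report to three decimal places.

Power ≈ 0.896

Noncentrality parameter: δ = d·√n = 0.93 × √12 = 3.2216
Two-sided α = 0.05 → critical value z_{0.025} = 1.960.
Power = Φ(δ − 1.960) + Φ(−δ − 1.960) = Φ(1.262) + Φ(-5.182) = 0.8965 + 0.0000 = 0.8965.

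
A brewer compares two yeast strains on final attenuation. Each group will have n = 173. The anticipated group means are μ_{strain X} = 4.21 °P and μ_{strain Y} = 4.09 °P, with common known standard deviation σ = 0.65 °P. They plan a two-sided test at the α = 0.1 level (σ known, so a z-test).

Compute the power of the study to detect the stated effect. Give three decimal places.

Power ≈ 0.529

Standardized effect: d = |μ_{strain X} − μ_{strain Y}| / σ = |4.21 − 4.09| / 0.65 = 0.1846
Noncentrality parameter: δ = d·√(n/2) = 0.1846 × √(173/2) = 1.7170
Two-sided α = 0.1 → critical value z_{0.05} = 1.645.
Power = Φ(δ − 1.645) + Φ(−δ − 1.645) = Φ(0.072) + Φ(-3.362) = 0.5288 + 0.0004 = 0.5292.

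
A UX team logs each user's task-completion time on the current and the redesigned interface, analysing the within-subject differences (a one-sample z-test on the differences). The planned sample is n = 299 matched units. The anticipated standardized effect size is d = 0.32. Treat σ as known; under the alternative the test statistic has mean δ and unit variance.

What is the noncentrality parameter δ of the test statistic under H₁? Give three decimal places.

The noncentrality parameter scales effect size by the design's sample-size factor: δ = d·√n = 0.32 × √299 = 5.5333

δ ≈ 5.533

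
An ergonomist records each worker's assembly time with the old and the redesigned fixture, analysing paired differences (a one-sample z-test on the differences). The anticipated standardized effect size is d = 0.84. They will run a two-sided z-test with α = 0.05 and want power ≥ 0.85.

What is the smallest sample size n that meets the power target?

n = 13

For power 0.85 need Φ(δ − z_{0.025}) = 0.85, so δ = z_{0.025} + z_{0.15} = 1.960 + 1.036 = 2.996.
(For δ > 0 the lower-tail rejection region contributes negligibly to power, so the one-term inversion is standard.)
δ = d·√n ⇒ n = (δ/d)² = (2.996 / 0.84)² = 12.72.
Round up to the next whole unit.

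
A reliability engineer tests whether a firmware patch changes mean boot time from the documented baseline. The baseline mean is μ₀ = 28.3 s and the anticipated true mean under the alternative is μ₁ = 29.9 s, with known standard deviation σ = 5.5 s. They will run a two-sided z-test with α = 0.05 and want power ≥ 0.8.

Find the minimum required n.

n = 93

Standardized effect: d = |μ₁ − μ₀| / σ = |29.9 − 28.3| / 5.5 = 0.2909
Set Φ(δ − 1.960) = 0.8; then δ − 1.960 = Φ⁻¹(0.8) = 0.842, giving δ = 2.802.
(The Φ(−δ − z_{α/2}) term is vanishingly small for δ > 0 and is dropped in the standard sample-size formula.)
δ = d·√n ⇒ n = (δ/d)² = (2.802 / 0.2909)² = 92.75.
Rounding up, n = 93.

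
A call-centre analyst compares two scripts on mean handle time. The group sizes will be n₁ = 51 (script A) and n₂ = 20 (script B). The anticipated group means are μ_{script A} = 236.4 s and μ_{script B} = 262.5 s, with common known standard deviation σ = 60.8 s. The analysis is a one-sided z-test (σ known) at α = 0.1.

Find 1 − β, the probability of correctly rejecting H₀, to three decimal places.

Standardized effect: d = |μ_{script A} − μ_{script B}| / σ = |236.4 − 262.5| / 60.8 = 0.4293
Noncentrality parameter: λ = d / √(1/n₁ + 1/n₂) = 0.4293 / √(1/51 + 1/20) = 1.6271
Critical value for a one-sided test at α = 0.1: z_α = 1.282.
Power = Φ(λ − 1.282) = Φ(0.346) = 0.6351.

Power ≈ 0.635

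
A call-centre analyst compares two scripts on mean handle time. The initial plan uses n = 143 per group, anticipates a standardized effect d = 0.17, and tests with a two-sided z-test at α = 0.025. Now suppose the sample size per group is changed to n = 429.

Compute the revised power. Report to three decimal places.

With n = 429 per group: δ = d·√(n/2) = 0.17 × √(429/2) = 2.4898. Critical value z_{0.0125} = 2.241.
Revised power = Φ(δ − 2.241) + Φ(−δ − 2.241) = Φ(0.248) + Φ(-4.731) = 0.5981 + 0.0000 = 0.5981.

Power ≈ 0.598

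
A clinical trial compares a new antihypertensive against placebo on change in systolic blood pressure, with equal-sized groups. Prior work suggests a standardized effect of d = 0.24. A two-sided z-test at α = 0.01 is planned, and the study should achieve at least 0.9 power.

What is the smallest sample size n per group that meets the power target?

n = 517 per group

Set Φ(δ − 2.576) = 0.9; then δ − 2.576 = Φ⁻¹(0.9) = 1.282, giving δ = 3.857.
(The Φ(−δ − z_{α/2}) term is vanishingly small for δ > 0 and is dropped in the standard sample-size formula.)
δ = d·√(n/2) ⇒ n = 2(δ/d)² = 2 × (3.857 / 0.24)² = 516.65.
Rounding up, n = 517 per group.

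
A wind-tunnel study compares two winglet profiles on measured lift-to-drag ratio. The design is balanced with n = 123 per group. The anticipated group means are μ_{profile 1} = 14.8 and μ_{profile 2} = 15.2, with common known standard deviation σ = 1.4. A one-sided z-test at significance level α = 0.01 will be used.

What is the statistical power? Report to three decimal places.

Standardized effect: d = |μ_{profile 1} − μ_{profile 2}| / σ = |14.8 − 15.2| / 1.4 = 0.2857
Noncentrality parameter: δ = d·√(n/2) = 0.2857 × √(123/2) = 2.2406
One-sided α = 0.01 → critical value z_{0.01} = 2.326.
Power = P(Z > 2.326 − δ) = Φ(-0.086) = 0.4658.

Power ≈ 0.466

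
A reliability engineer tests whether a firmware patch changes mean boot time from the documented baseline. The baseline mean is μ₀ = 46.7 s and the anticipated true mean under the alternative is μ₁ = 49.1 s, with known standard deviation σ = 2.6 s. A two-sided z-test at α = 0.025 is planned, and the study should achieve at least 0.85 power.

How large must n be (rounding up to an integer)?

n = 13

Standardized effect: d = |μ₁ − μ₀| / σ = |49.1 − 46.7| / 2.6 = 0.9231
For power 0.85 need Φ(δ − z_{0.0125}) = 0.85, so δ = z_{0.0125} + z_{0.15} = 2.241 + 1.036 = 3.278.
(Ignoring the negligible lower-tail rejection probability gives the usual closed-form inversion.)
δ = d·√n ⇒ n = (δ/d)² = (3.278 / 0.9231)² = 12.61.
Rounding up, n = 13.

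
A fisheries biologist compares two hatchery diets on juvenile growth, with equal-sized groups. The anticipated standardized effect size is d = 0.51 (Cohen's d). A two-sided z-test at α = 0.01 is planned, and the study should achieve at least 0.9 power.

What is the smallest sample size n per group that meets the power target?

n = 115 per group

For power 0.9 need Φ(δ − z_{0.005}) = 0.9, so δ = z_{0.005} + z_{0.10} = 2.576 + 1.282 = 3.857.
(The Φ(−δ − z_{α/2}) term is vanishingly small for δ > 0 and is dropped in the standard sample-size formula.)
δ = d·√(n/2) ⇒ n = 2(δ/d)² = 2 × (3.857 / 0.51)² = 114.41.
Rounding up, n = 115 per group.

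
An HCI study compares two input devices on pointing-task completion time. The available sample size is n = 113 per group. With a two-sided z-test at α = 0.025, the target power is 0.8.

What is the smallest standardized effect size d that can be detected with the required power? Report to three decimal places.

Required noncentrality: δ = z_{0.0125} + z_{0.20} = 2.241 + 0.842 = 3.083.
(Lower-tail contribution to power is negligible for δ > 0.)
δ = d·√(n/2) ⇒ d = δ/√(n/2) = 3.083/√(113/2) = 0.4102.

d ≈ 0.410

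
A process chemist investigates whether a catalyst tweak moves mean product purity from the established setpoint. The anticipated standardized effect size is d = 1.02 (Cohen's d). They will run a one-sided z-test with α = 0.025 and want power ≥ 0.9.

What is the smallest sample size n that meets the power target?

n = 11

For power 0.9 need Φ(δ − z_{0.025}) = 0.9, so δ = z_{0.025} + z_{0.10} = 1.960 + 1.282 = 3.242.
δ = d·√n ⇒ n = (δ/d)² = (3.242 / 1.02)² = 10.10.
Round up to the next whole unit.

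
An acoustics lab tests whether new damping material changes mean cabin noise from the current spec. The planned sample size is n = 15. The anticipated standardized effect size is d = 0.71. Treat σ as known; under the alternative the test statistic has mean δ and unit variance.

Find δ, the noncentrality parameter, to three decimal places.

δ ≈ 2.750

δ = d·√n = 0.71 × √15 = 2.7498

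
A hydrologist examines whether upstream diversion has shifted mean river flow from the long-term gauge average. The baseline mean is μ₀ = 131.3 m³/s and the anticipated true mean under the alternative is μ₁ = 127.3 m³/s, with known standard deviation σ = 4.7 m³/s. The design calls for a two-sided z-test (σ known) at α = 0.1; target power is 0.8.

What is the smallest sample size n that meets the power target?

Standardized effect: d = |μ₁ − μ₀| / σ = |127.3 − 131.3| / 4.7 = 0.8511
Set Φ(δ − 1.645) = 0.8; then δ − 1.645 = Φ⁻¹(0.8) = 0.842, giving δ = 2.486.
(The Φ(−δ − z_{α/2}) term is vanishingly small for δ > 0 and is dropped in the standard sample-size formula.)
δ = d·√n ⇒ n = (δ/d)² = (2.486 / 0.8511)² = 8.54.
Round up to the next whole unit.

n = 9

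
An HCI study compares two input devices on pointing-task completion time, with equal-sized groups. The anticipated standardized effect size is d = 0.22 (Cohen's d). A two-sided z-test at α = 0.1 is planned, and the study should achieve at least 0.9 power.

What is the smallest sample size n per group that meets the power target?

Set Φ(δ − 1.645) = 0.9; then δ − 1.645 = Φ⁻¹(0.9) = 1.282, giving δ = 2.926.
(For δ > 0 the lower-tail rejection region contributes negligibly to power, so the one-term inversion is standard.)
δ = d·√(n/2) ⇒ n = 2(δ/d)² = 2 × (2.926 / 0.22)² = 353.88.
Round up to the next whole unit.

n = 354 per group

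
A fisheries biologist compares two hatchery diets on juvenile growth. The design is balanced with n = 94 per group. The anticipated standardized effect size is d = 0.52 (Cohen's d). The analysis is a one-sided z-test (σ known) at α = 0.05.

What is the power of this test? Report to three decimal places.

Power ≈ 0.973

Noncentrality parameter: δ = d·√(n/2) = 0.52 × √(94/2) = 3.5649
Critical value for a one-sided test at α = 0.05: z_α = 1.645.
Power = Φ(δ − 1.645) = Φ(1.920) = 0.9726.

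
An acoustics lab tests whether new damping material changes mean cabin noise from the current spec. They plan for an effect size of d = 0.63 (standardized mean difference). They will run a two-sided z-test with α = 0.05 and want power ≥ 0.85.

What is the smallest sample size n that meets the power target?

For power 0.85 need Φ(δ − z_{0.025}) = 0.85, so δ = z_{0.025} + z_{0.15} = 1.960 + 1.036 = 2.996.
(For δ > 0 the lower-tail rejection region contributes negligibly to power, so the one-term inversion is standard.)
δ = d·√n ⇒ n = (δ/d)² = (2.996 / 0.63)² = 22.62.
Rounding up, n = 23.

n = 23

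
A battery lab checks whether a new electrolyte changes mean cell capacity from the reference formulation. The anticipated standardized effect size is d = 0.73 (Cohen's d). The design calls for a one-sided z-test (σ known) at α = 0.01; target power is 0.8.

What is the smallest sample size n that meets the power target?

n = 19

Set Φ(δ − 2.326) = 0.8; then δ − 2.326 = Φ⁻¹(0.8) = 0.842, giving δ = 3.168.
δ = d·√n ⇒ n = (δ/d)² = (3.168 / 0.73)² = 18.83.
Rounding up, n = 19.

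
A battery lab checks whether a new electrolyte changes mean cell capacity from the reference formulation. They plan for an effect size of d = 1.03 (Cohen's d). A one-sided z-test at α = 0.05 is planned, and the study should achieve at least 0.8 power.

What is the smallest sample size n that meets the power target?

Set Φ(δ − 1.645) = 0.8; then δ − 1.645 = Φ⁻¹(0.8) = 0.842, giving δ = 2.486.
δ = d·√n ⇒ n = (δ/d)² = (2.486 / 1.03)² = 5.83.
Rounding up, n = 6.

n = 6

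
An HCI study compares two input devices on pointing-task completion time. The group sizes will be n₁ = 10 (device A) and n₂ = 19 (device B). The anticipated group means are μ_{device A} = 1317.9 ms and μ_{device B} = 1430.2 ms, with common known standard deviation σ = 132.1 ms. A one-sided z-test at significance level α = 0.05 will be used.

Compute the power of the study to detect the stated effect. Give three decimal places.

Standardized effect: d = |μ_{device A} − μ_{device B}| / σ = |1317.9 − 1430.2| / 132.1 = 0.8501
Noncentrality parameter: δ = d / √(1/n₁ + 1/n₂) = 0.8501 / √(1/10 + 1/19) = 2.1760
One-sided α = 0.05 → critical value z_{0.05} = 1.645.
Power = P(Z > 1.645 − δ) = Φ(0.531) = 0.7023.

Power ≈ 0.702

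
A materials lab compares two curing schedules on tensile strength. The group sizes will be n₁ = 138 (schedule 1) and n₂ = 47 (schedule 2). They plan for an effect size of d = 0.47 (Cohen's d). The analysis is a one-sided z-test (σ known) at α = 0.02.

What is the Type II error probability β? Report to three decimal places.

Noncentrality parameter: δ = d / √(1/n₁ + 1/n₂) = 0.47 / √(1/138 + 1/47) = 2.7829
One-sided α = 0.02 → critical value z_{0.02} = 2.054.
Power = Φ(δ − 2.054) = Φ(0.729) = 0.7671.
Type II error: β = 1 − power = 1 − 0.7671 = 0.2329.

β ≈ 0.233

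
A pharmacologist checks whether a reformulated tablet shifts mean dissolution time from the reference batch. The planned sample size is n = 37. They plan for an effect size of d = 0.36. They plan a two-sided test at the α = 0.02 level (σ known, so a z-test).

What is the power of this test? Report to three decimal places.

Noncentrality parameter: δ = d·√n = 0.36 × √37 = 2.1898
Two-sided α = 0.02 → critical value z_{0.01} = 2.326.
Power = Φ(δ − 2.326) + Φ(−δ − 2.326) = Φ(-0.137) + Φ(-4.516) = 0.4457 + 0.0000 = 0.4457.

Power ≈ 0.446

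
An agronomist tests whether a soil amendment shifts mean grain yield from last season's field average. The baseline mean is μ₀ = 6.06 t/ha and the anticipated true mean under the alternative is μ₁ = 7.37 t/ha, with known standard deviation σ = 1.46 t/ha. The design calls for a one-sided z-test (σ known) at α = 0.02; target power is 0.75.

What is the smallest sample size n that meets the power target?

Standardized effect: d = |μ₁ − μ₀| / σ = |7.37 − 6.06| / 1.46 = 0.8973
For power 0.75 need Φ(δ − z_{0.02}) = 0.75, so δ = z_{0.02} + z_{0.25} = 2.054 + 0.674 = 2.728.
δ = d·√n ⇒ n = (δ/d)² = (2.728 / 0.8973)² = 9.25.
Round up to the next whole unit.

n = 10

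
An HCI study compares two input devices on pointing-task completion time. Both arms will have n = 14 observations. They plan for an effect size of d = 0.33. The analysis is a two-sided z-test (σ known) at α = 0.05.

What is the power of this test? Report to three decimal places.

Power ≈ 0.141

Noncentrality parameter: δ = d·√(n/2) = 0.33 × √(14/2) = 0.8731
Two-sided α = 0.05 → critical value z_{0.025} = 1.960.
Power = Φ(δ − 1.960) + Φ(−δ − 1.960) = Φ(-1.087) + Φ(-2.833) = 0.1385 + 0.0023 = 0.1409.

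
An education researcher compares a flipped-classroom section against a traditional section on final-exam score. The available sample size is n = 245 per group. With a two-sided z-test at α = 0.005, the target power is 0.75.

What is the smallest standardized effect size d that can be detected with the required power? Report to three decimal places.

Need Φ(δ − 2.807) = 0.75, so δ = 2.807 + 0.674 = 3.482.
(Lower-tail contribution to power is negligible for δ > 0.)
δ = d·√(n/2) ⇒ d = δ/√(n/2) = 3.482/√(245/2) = 0.3146.

d ≈ 0.315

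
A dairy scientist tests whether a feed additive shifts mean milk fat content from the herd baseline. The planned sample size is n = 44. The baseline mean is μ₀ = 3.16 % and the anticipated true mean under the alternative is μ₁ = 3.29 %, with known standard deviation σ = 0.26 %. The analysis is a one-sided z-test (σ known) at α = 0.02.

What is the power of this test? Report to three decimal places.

Power ≈ 0.897

Standardized effect: d = |μ₁ − μ₀| / σ = |3.29 − 3.16| / 0.26 = 0.5000
Noncentrality parameter: δ = d·√n = 0.5000 × √44 = 3.3166
Critical value for a one-sided test at α = 0.02: z_α = 2.054.
Power = Φ(δ − 2.054) = Φ(1.263) = 0.8967.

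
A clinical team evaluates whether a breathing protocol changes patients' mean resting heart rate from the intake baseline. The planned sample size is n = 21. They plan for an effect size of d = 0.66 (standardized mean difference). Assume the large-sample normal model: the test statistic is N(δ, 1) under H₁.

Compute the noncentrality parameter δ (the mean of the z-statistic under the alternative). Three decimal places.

The noncentrality parameter scales effect size by the design's sample-size factor: δ = d·√n = 0.66 × √21 = 3.0245

δ ≈ 3.024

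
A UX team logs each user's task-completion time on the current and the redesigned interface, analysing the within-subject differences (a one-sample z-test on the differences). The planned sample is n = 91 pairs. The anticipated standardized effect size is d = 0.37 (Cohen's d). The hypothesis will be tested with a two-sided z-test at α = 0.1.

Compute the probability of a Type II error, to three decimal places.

β ≈ 0.030

Noncentrality parameter: δ = d·√n = 0.37 × √91 = 3.5296
Critical value for a two-sided test at α = 0.1: z_{α/2} = 1.645.
Power = Φ(δ − 1.645) + Φ(−δ − 1.645) = Φ(1.885) + Φ(-5.174) = 0.9703 + 0.0000 = 0.9703.
Type II error: β = 1 − power = 1 − 0.9703 = 0.0297.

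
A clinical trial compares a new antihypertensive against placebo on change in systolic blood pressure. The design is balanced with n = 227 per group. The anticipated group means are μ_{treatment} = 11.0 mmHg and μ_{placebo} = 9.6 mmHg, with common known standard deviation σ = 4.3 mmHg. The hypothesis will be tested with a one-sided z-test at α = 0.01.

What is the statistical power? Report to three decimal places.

Standardized effect: d = |μ_{treatment} − μ_{placebo}| / σ = |11.0 − 9.6| / 4.3 = 0.3256
Noncentrality parameter: δ = d·√(n/2) = 0.3256 × √(227/2) = 3.4686
Critical value for a one-sided test at α = 0.01: z_α = 2.326.
Power = P(Z > 2.326 − δ) = Φ(1.142) = 0.8733.

Power ≈ 0.873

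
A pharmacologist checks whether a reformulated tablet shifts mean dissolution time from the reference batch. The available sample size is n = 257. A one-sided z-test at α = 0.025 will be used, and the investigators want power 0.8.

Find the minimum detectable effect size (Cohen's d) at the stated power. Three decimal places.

Required noncentrality: δ = z_{0.025} + z_{0.20} = 1.960 + 0.842 = 2.802.
δ = d·√n ⇒ d = δ/√n = 2.802/√257 = 0.1748.

d ≈ 0.175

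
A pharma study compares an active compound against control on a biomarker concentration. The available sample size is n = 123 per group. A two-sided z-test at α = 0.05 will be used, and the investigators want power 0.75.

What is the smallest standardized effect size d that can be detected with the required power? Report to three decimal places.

d ≈ 0.336

Need Φ(δ − 1.960) = 0.75, so δ = 1.960 + 0.674 = 2.634.
(Lower-tail contribution to power is negligible for δ > 0.)
δ = d·√(n/2) ⇒ d = δ/√(n/2) = 2.634/√(123/2) = 0.3359.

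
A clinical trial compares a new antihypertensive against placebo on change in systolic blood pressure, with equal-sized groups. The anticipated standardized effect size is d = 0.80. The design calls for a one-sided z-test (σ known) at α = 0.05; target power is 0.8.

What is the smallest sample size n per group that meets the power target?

Set Φ(δ − 1.645) = 0.8; then δ − 1.645 = Φ⁻¹(0.8) = 0.842, giving δ = 2.486.
δ = d·√(n/2) ⇒ n = 2(δ/d)² = 2 × (2.486 / 0.80)² = 19.32.
Rounding up, n = 20 per group.

n = 20 per group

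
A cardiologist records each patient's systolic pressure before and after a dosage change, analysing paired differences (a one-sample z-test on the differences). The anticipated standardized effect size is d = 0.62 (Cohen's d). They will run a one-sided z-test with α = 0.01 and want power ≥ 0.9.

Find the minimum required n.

Set Φ(δ − 2.326) = 0.9; then δ − 2.326 = Φ⁻¹(0.9) = 1.282, giving δ = 3.608.
δ = d·√n ⇒ n = (δ/d)² = (3.608 / 0.62)² = 33.86.
Round up to the next whole unit.

n = 34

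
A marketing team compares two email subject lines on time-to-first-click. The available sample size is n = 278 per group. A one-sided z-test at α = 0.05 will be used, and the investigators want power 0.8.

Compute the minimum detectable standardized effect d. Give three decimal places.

Need Φ(δ − 1.645) = 0.8, so δ = 1.645 + 0.842 = 2.486.
δ = d·√(n/2) ⇒ d = δ/√(n/2) = 2.486/√(278/2) = 0.2109.

d ≈ 0.211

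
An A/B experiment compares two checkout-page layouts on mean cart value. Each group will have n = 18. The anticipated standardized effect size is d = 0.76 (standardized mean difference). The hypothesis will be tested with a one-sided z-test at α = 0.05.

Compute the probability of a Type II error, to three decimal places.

β ≈ 0.263

Noncentrality parameter: δ = d·√(n/2) = 0.76 × √(18/2) = 2.2800
One-sided α = 0.05 → critical value z_{0.05} = 1.645.
Power = P(Z > 1.645 − δ) = Φ(0.635) = 0.7373.
Type II error: β = 1 − power = 1 − 0.7373 = 0.2627.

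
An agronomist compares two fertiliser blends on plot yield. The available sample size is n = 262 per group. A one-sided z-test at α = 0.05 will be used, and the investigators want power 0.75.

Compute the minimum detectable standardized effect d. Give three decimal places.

d ≈ 0.203

Required noncentrality: δ = z_{0.05} + z_{0.25} = 1.645 + 0.674 = 2.319.
δ = d·√(n/2) ⇒ d = δ/√(n/2) = 2.319/√(262/2) = 0.2026.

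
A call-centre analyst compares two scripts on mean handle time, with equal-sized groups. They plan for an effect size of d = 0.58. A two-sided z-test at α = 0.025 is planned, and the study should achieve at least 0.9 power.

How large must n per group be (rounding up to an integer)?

n = 74 per group

Set Φ(δ − 2.241) = 0.9; then δ − 2.241 = Φ⁻¹(0.9) = 1.282, giving δ = 3.523.
(For δ > 0 the lower-tail rejection region contributes negligibly to power, so the one-term inversion is standard.)
δ = d·√(n/2) ⇒ n = 2(δ/d)² = 2 × (3.523 / 0.58)² = 73.79.
Rounding up, n = 74 per group.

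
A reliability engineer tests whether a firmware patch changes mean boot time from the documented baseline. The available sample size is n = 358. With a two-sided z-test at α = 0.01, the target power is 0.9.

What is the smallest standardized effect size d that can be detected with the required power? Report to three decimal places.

d ≈ 0.204

Need Φ(δ − 2.576) = 0.9, so δ = 2.576 + 1.282 = 3.857.
(Lower-tail contribution to power is negligible for δ > 0.)
δ = d·√n ⇒ d = δ/√n = 3.857/√358 = 0.2039.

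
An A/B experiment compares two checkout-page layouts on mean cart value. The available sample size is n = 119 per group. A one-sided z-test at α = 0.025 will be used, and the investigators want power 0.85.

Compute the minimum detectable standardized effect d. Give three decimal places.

Need Φ(δ − 1.960) = 0.85, so δ = 1.960 + 1.036 = 2.996.
δ = d·√(n/2) ⇒ d = δ/√(n/2) = 2.996/√(119/2) = 0.3885.

d ≈ 0.388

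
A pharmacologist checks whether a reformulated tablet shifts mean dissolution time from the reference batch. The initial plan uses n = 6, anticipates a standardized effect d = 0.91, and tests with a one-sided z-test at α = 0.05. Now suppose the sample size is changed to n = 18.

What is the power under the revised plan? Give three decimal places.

With n = 18: δ = d·√n = 0.91 × √18 = 3.8608. Critical value z_{0.05} = 1.645.
Revised power = P(Z > 1.645 − δ) = Φ(2.216) = 0.9867.

Power ≈ 0.987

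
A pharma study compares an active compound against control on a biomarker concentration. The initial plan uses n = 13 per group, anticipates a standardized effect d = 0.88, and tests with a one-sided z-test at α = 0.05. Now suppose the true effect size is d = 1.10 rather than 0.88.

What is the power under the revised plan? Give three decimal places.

Power ≈ 0.877

With d = 1.10: δ = d·√(n/2) = 1.10 × √(13/2) = 2.8045. Critical value z_{0.05} = 1.645.
Revised power = Φ(δ − 1.645) = Φ(1.160) = 0.8769.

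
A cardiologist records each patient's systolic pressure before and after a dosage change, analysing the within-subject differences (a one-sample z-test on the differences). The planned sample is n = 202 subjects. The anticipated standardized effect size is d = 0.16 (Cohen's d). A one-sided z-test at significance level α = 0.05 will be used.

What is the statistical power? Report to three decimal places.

Power ≈ 0.735

Noncentrality parameter: δ = d·√n = 0.16 × √202 = 2.2740
One-sided α = 0.05 → critical value z_{0.05} = 1.645.
Power = P(Z > 1.645 − δ) = Φ(0.629) = 0.7354.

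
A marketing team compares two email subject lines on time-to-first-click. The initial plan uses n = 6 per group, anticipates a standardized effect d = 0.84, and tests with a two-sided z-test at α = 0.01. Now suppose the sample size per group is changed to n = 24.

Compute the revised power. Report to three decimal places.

Power ≈ 0.631

With n = 24 per group: δ = d·√(n/2) = 0.84 × √(24/2) = 2.9098. Critical value z_{0.005} = 2.576.
Revised power = Φ(δ − 2.576) + Φ(−δ − 2.576) = Φ(0.334) + Φ(-5.486) = 0.6308 + 0.0000 = 0.6308.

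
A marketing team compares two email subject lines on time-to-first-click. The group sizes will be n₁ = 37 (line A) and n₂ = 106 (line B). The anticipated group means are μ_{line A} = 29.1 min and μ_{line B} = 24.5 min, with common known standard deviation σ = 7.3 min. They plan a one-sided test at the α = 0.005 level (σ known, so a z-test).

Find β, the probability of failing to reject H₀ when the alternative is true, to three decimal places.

β ≈ 0.234

Standardized effect: d = |μ_{line A} − μ_{line B}| / σ = |29.1 − 24.5| / 7.3 = 0.6301
Noncentrality parameter: δ = d / √(1/n₁ + 1/n₂) = 0.6301 / √(1/37 + 1/106) = 3.3001
One-sided α = 0.005 → critical value z_{0.005} = 2.576.
Power = P(Z > 2.576 − δ) = Φ(0.724) = 0.7655.
Type II error: β = 1 − power = 1 − 0.7655 = 0.2345.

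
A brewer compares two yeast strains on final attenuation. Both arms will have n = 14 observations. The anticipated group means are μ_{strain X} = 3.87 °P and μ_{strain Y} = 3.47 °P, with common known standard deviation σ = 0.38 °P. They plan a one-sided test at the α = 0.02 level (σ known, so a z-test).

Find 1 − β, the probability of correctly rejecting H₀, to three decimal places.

Standardized effect: d = |μ_{strain X} − μ_{strain Y}| / σ = |3.87 − 3.47| / 0.38 = 1.0526
Noncentrality parameter: δ = d·√(n/2) = 1.0526 × √(14/2) = 2.7850
Critical value for a one-sided test at α = 0.02: z_α = 2.054.
Power = Φ(δ − 2.054) = Φ(0.731) = 0.7677.

Power ≈ 0.768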